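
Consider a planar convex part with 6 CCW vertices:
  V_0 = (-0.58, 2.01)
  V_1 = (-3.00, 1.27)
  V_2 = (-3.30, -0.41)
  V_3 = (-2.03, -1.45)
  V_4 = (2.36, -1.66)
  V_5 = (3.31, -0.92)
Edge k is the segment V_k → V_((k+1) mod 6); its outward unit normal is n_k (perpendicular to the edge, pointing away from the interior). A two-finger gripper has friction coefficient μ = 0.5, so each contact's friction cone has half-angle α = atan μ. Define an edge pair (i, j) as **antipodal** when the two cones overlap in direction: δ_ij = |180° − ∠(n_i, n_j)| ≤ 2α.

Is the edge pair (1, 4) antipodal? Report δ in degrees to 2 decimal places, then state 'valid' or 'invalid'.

δ = 41.96°, valid

α = atan 0.5 = 26.57°;  2α = 53.13°
edge 1: e_1 = (-0.30, -1.68);  n_1 = (-0.9844, +0.1758)
edge 4: e_4 = (+0.95, +0.74);  n_4 = (+0.6145, -0.7889)
∠(n_1, n_4) = 138.04°
δ = |180° − 138.04°| = 41.96°
41.96° ≤ 2α = 53.13°  →  valid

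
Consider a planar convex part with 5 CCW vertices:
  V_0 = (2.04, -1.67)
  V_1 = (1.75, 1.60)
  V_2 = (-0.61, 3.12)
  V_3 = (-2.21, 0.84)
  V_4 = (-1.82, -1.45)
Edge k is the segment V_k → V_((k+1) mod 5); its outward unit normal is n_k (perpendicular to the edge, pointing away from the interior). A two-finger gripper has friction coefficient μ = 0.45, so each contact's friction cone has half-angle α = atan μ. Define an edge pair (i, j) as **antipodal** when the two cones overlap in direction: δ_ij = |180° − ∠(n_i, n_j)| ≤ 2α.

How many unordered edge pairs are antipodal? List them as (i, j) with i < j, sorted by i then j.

count = 4; pairs: (0,2), (0,3), (1,3), (1,4)

α = atan 0.45 = 24.23°;  2α = 48.46°
n_0 = (+0.9961, +0.0883)
n_1 = (+0.5415, +0.8407)
n_2 = (-0.8186, +0.5744)
n_3 = (-0.9858, -0.1679)
n_4 = (-0.0569, -0.9984)
  (0,1): δ = 127.85°  ·
  (0,2): δ = 40.13°  ✓
  (0,3): δ = 4.60°  ✓
  (0,4): δ = 81.67°  ·
  (1,2): δ = 92.28°  ·
  (1,3): δ = 47.55°  ✓
  (1,4): δ = 29.52°  ✓
  (2,3): δ = 135.28°  ·
  (2,4): δ = 58.20°  ·
  (3,4): δ = 102.93°  ·
antipodal pairs: 4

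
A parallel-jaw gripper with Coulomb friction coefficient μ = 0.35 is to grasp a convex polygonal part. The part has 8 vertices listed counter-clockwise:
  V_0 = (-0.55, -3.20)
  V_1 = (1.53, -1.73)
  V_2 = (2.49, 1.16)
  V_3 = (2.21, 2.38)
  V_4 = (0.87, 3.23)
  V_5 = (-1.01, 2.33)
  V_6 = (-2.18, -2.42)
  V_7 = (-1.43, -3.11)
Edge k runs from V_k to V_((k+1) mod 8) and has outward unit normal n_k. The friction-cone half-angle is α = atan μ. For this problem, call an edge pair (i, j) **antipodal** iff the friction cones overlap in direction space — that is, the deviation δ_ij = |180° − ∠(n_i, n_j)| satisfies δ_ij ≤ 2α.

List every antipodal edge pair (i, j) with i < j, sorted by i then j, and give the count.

α = atan 0.35 = 19.29°;  2α = 38.58°
n_0 = (+0.5771, -0.8166)
n_1 = (+0.9490, -0.3152)
n_2 = (+0.9747, +0.2237)
n_3 = (+0.5357, +0.8444)
n_4 = (-0.4318, +0.9020)
n_5 = (-0.9710, +0.2392)
n_6 = (-0.6771, -0.7359)
n_7 = (-0.1017, -0.9948)
  (0,1): δ = 143.63°  ·
  (0,2): δ = 112.32°  ·
  (0,3): δ = 67.64°  ·
  (0,4): δ = 9.67°  ✓
  (0,5): δ = 40.91°  ·
  (0,6): δ = 102.14°  ·
  (0,7): δ = 138.91°  ·
  (1,2): δ = 148.70°  ·
  (1,3): δ = 104.01°  ·
  (1,4): δ = 46.04°  ·
  (1,5): δ = 4.54°  ✓
  (1,6): δ = 65.76°  ·
  (1,7): δ = 102.54°  ·
  (2,3): δ = 135.31°  ·
  (2,4): δ = 77.34°  ·
  (2,5): δ = 26.76°  ✓
  (2,6): δ = 34.46°  ✓
  (2,7): δ = 71.23°  ·
  (3,4): δ = 122.03°  ·
  (3,5): δ = 71.45°  ·
  (3,6): δ = 10.23°  ✓
  (3,7): δ = 26.55°  ✓
  (4,5): δ = 129.42°  ·
  (4,6): δ = 68.20°  ·
  (4,7): δ = 31.42°  ✓
  (5,6): δ = 118.78°  ·
  (5,7): δ = 82.00°  ·
  (6,7): δ = 143.23°  ·
antipodal pairs: 7

count = 7; pairs: (0,4), (1,5), (2,5), (2,6), (3,6), (3,7), (4,7)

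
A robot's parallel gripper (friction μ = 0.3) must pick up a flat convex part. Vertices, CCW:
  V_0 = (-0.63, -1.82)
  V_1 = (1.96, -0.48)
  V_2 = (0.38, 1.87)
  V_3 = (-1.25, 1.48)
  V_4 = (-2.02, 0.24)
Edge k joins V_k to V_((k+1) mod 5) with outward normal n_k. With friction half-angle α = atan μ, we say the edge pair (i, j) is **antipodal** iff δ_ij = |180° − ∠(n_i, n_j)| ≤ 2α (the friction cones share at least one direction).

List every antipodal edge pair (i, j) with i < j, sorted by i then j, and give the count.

α = atan 0.3 = 16.70°;  2α = 33.40°
n_0 = (+0.4595, -0.8882)
n_1 = (+0.8299, +0.5580)
n_2 = (-0.2327, +0.9725)
n_3 = (-0.8495, +0.5275)
n_4 = (-0.8289, -0.5593)
  (0,1): δ = 83.44°  ·
  (0,2): δ = 13.90°  ✓
  (0,3): δ = 30.81°  ✓
  (0,4): δ = 96.65°  ·
  (1,2): δ = 110.46°  ·
  (1,3): δ = 65.75°  ·
  (1,4): δ = 0.10°  ✓
  (2,3): δ = 135.29°  ·
  (2,4): δ = 69.45°  ·
  (3,4): δ = 114.15°  ·
antipodal pairs: 3

count = 3; pairs: (0,2), (0,3), (1,4)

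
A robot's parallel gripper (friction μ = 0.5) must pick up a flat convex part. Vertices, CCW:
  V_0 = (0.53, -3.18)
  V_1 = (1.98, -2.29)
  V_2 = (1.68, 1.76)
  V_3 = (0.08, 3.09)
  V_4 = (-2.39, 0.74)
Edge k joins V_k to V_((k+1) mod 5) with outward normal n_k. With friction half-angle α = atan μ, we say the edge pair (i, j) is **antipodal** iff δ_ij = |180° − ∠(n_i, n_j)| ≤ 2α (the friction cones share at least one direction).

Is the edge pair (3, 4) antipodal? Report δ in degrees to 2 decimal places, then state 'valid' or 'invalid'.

α = atan 0.5 = 26.57°;  2α = 53.13°
edge 3: e_3 = (-2.47, -2.35);  n_3 = (-0.6893, +0.7245)
edge 4: e_4 = (+2.92, -3.92);  n_4 = (-0.8020, -0.5974)
∠(n_3, n_4) = 83.11°
δ = |180° − 83.11°| = 96.89°
96.89° > 2α = 53.13°  →  invalid

δ = 96.89°, invalid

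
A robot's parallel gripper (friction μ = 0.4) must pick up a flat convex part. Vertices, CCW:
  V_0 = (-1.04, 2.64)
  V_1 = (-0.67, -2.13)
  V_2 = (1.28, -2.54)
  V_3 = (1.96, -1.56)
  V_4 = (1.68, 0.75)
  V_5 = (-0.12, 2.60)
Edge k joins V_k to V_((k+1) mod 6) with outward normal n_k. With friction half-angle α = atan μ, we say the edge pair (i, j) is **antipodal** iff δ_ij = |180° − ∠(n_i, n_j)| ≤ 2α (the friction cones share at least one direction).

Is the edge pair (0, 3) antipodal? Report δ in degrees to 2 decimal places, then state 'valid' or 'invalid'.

δ = 2.48°, valid

α = atan 0.4 = 21.80°;  2α = 43.60°
edge 0: e_0 = (+0.37, -4.77);  n_0 = (-0.9970, -0.0773)
edge 3: e_3 = (-0.28, +2.31);  n_3 = (+0.9927, +0.1203)
∠(n_0, n_3) = 177.52°
δ = |180° − 177.52°| = 2.48°
2.48° ≤ 2α = 43.60°  →  valid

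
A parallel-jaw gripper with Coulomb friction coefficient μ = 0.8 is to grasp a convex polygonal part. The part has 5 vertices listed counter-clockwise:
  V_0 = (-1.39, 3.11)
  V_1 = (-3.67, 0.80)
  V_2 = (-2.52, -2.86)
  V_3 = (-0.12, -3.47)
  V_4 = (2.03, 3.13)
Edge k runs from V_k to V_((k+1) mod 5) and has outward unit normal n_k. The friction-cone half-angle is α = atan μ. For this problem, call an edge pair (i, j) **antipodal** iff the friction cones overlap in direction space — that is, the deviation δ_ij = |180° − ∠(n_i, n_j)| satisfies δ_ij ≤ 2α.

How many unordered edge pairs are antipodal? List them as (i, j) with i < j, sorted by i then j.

count = 6; pairs: (0,2), (0,3), (1,3), (1,4), (2,4), (3,4)

α = atan 0.8 = 38.66°;  2α = 77.32°
n_0 = (-0.7117, +0.7025)
n_1 = (-0.9540, -0.2998)
n_2 = (-0.2463, -0.9692)
n_3 = (+0.9508, -0.3097)
n_4 = (-0.0058, +1.0000)
  (0,1): δ = 117.93°  ·
  (0,2): δ = 59.64°  ✓
  (0,3): δ = 26.58°  ✓
  (0,4): δ = 134.96°  ·
  (1,2): δ = 121.70°  ·
  (1,3): δ = 35.49°  ✓
  (1,4): δ = 72.89°  ✓
  (2,3): δ = 93.78°  ·
  (2,4): δ = 14.60°  ✓
  (3,4): δ = 71.62°  ✓
antipodal pairs: 6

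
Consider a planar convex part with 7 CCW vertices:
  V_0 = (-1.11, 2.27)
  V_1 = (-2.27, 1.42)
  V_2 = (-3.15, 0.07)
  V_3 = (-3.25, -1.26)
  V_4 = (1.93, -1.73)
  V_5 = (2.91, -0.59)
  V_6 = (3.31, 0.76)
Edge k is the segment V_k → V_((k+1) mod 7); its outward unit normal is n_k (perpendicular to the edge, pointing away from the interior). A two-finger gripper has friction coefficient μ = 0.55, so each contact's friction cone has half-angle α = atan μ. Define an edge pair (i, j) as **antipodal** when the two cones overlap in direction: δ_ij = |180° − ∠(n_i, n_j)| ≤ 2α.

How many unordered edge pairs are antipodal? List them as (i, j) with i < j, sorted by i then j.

count = 8; pairs: (0,3), (0,4), (0,5), (1,4), (1,5), (2,4), (2,5), (3,6)

α = atan 0.55 = 28.81°;  2α = 57.62°
n_0 = (-0.5911, +0.8066)
n_1 = (-0.8377, +0.5461)
n_2 = (-0.9972, +0.0750)
n_3 = (-0.0904, -0.9959)
n_4 = (+0.7583, -0.6519)
n_5 = (+0.9588, -0.2841)
n_6 = (+0.3233, +0.9463)
  (0,1): δ = 159.33°  ·
  (0,2): δ = 130.53°  ·
  (0,3): δ = 41.42°  ✓
  (0,4): δ = 13.08°  ✓
  (0,5): δ = 37.26°  ✓
  (0,6): δ = 124.91°  ·
  (1,2): δ = 151.20°  ·
  (1,3): δ = 62.09°  ·
  (1,4): δ = 7.59°  ✓
  (1,5): δ = 16.59°  ✓
  (1,6): δ = 104.24°  ·
  (2,3): δ = 90.88°  ·
  (2,4): δ = 36.38°  ✓
  (2,5): δ = 12.20°  ✓
  (2,6): δ = 75.44°  ·
  (3,4): δ = 125.50°  ·
  (3,5): δ = 101.32°  ·
  (3,6): δ = 13.68°  ✓
  (4,5): δ = 155.82°  ·
  (4,6): δ = 68.18°  ·
  (5,6): δ = 92.36°  ·
antipodal pairs: 8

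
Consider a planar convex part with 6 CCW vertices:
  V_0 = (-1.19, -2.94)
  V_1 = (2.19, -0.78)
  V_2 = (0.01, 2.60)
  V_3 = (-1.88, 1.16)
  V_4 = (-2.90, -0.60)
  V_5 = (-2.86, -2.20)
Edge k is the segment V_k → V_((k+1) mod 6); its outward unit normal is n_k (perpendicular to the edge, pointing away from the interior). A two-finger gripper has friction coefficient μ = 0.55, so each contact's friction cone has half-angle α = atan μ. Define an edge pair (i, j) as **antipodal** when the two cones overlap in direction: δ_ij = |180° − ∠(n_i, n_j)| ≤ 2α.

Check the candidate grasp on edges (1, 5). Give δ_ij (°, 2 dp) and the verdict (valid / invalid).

δ = 33.28°, valid

α = atan 0.55 = 28.81°;  2α = 57.62°
edge 1: e_1 = (-2.18, +3.38);  n_1 = (+0.8404, +0.5420)
edge 5: e_5 = (+1.67, -0.74);  n_5 = (-0.4051, -0.9143)
∠(n_1, n_5) = 146.72°
δ = |180° − 146.72°| = 33.28°
33.28° ≤ 2α = 57.62°  →  valid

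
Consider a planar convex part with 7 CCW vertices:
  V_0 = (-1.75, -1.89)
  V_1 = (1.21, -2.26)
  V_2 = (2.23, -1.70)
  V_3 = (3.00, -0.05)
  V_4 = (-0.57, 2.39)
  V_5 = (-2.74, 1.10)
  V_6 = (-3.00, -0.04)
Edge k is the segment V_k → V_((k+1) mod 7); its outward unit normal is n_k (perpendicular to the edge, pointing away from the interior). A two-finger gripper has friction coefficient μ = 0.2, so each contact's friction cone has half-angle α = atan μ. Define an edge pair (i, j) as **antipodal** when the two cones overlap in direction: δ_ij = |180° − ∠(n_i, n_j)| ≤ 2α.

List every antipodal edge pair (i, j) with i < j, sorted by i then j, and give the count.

count = 3; pairs: (1,4), (2,5), (3,6)

α = atan 0.2 = 11.31°;  2α = 22.62°
n_0 = (-0.1240, -0.9923)
n_1 = (+0.4813, -0.8766)
n_2 = (+0.9062, -0.4229)
n_3 = (+0.5643, +0.8256)
n_4 = (-0.5110, +0.8596)
n_5 = (-0.9750, +0.2224)
n_6 = (-0.8286, -0.5599)
  (0,1): δ = 144.11°  ·
  (0,2): δ = 107.89°  ·
  (0,3): δ = 27.23°  ·
  (0,4): δ = 37.86°  ·
  (0,5): δ = 84.28°  ·
  (0,6): δ = 131.17°  ·
  (1,2): δ = 143.78°  ·
  (1,3): δ = 63.12°  ·
  (1,4): δ = 1.96°  ✓
  (1,5): δ = 48.38°  ·
  (1,6): δ = 95.28°  ·
  (2,3): δ = 99.33°  ·
  (2,4): δ = 34.25°  ·
  (2,5): δ = 12.17°  ✓
  (2,6): δ = 59.06°  ·
  (3,4): δ = 114.92°  ·
  (3,5): δ = 68.50°  ·
  (3,6): δ = 21.60°  ✓
  (4,5): δ = 133.58°  ·
  (4,6): δ = 86.68°  ·
  (5,6): δ = 133.11°  ·
antipodal pairs: 3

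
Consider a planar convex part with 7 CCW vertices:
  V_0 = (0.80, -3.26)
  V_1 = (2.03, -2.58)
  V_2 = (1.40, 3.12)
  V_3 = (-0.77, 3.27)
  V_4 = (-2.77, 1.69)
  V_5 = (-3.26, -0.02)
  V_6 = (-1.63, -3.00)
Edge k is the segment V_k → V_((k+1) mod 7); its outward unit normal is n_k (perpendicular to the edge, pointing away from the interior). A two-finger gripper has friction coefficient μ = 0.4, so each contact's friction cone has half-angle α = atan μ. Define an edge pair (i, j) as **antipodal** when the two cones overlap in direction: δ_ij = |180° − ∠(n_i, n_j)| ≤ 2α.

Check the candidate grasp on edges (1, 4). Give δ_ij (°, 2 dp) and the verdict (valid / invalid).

δ = 22.30°, valid

α = atan 0.4 = 21.80°;  2α = 43.60°
edge 1: e_1 = (-0.63, +5.70);  n_1 = (+0.9939, +0.1099)
edge 4: e_4 = (-0.49, -1.71);  n_4 = (-0.9613, +0.2755)
∠(n_1, n_4) = 157.70°
δ = |180° − 157.70°| = 22.30°
22.30° ≤ 2α = 43.60°  →  valid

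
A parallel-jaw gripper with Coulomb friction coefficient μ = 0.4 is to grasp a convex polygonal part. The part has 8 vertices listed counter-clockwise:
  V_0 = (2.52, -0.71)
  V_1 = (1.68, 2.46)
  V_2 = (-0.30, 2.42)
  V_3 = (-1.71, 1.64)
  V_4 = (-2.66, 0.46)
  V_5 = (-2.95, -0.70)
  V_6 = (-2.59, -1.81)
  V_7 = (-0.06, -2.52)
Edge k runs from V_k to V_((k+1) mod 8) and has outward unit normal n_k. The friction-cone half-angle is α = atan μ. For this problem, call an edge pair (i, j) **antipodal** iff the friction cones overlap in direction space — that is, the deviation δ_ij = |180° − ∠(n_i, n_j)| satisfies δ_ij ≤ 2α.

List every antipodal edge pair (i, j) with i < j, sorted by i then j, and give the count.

α = atan 0.4 = 21.80°;  2α = 43.60°
n_0 = (+0.9666, +0.2561)
n_1 = (-0.0202, +0.9998)
n_2 = (-0.4841, +0.8750)
n_3 = (-0.7789, +0.6271)
n_4 = (-0.9701, +0.2425)
n_5 = (-0.9512, -0.3085)
n_6 = (-0.2702, -0.9628)
n_7 = (+0.5743, -0.8186)
  (0,1): δ = 103.68°  ·
  (0,2): δ = 75.89°  ·
  (0,3): δ = 53.68°  ·
  (0,4): δ = 28.88°  ✓
  (0,5): δ = 3.13°  ✓
  (0,6): δ = 59.48°  ·
  (0,7): δ = 110.21°  ·
  (1,2): δ = 152.21°  ·
  (1,3): δ = 129.99°  ·
  (1,4): δ = 105.19°  ·
  (1,5): δ = 73.19°  ·
  (1,6): δ = 16.83°  ✓
  (1,7): δ = 33.89°  ✓
  (2,3): δ = 157.79°  ·
  (2,4): δ = 132.99°  ·
  (2,5): δ = 100.98°  ·
  (2,6): δ = 44.63°  ·
  (2,7): δ = 6.10°  ✓
  (3,4): δ = 155.20°  ·
  (3,5): δ = 123.19°  ·
  (3,6): δ = 66.84°  ·
  (3,7): δ = 16.11°  ✓
  (4,5): δ = 147.99°  ·
  (4,6): δ = 91.64°  ·
  (4,7): δ = 40.91°  ✓
  (5,6): δ = 123.64°  ·
  (5,7): δ = 72.92°  ·
  (6,7): δ = 129.27°  ·
antipodal pairs: 7

count = 7; pairs: (0,4), (0,5), (1,6), (1,7), (2,7), (3,7), (4,7)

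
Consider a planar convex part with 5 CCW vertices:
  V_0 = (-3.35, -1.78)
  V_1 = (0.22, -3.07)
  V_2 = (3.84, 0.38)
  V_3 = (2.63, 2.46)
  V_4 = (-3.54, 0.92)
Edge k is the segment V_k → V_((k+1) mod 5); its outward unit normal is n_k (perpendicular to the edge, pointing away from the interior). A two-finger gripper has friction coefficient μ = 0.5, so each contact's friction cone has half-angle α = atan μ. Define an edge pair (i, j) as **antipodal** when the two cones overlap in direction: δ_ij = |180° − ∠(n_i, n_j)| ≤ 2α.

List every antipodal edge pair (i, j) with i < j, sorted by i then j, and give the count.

count = 5; pairs: (0,2), (0,3), (1,3), (1,4), (2,4)

α = atan 0.5 = 26.57°;  2α = 53.13°
n_0 = (-0.3398, -0.9405)
n_1 = (+0.6899, -0.7239)
n_2 = (+0.8644, +0.5028)
n_3 = (-0.2422, +0.9702)
n_4 = (-0.9975, -0.0702)
  (0,1): δ = 116.51°  ·
  (0,2): δ = 39.95°  ✓
  (0,3): δ = 33.88°  ✓
  (0,4): δ = 113.89°  ·
  (1,2): δ = 103.43°  ·
  (1,3): δ = 29.61°  ✓
  (1,4): δ = 50.40°  ✓
  (2,3): δ = 106.17°  ·
  (2,4): δ = 26.16°  ✓
  (3,4): δ = 99.99°  ·
antipodal pairs: 5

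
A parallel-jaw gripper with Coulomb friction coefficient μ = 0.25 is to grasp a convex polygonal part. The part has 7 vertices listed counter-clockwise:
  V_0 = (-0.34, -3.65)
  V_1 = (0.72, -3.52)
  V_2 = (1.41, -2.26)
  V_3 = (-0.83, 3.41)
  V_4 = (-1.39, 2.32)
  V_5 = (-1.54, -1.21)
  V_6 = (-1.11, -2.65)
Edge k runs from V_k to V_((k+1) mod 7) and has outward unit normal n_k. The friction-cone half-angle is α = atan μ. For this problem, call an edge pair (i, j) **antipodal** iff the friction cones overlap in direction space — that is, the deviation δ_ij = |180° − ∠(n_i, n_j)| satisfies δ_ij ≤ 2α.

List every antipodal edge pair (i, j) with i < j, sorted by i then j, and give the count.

α = atan 0.25 = 14.04°;  2α = 28.07°
n_0 = (+0.1217, -0.9926)
n_1 = (+0.8771, -0.4803)
n_2 = (+0.9301, +0.3674)
n_3 = (-0.8895, +0.4570)
n_4 = (-0.9991, +0.0425)
n_5 = (-0.9582, -0.2861)
n_6 = (-0.7923, -0.6101)
  (0,1): δ = 125.70°  ·
  (0,2): δ = 75.43°  ·
  (0,3): δ = 55.82°  ·
  (0,4): δ = 80.57°  ·
  (0,5): δ = 99.63°  ·
  (0,6): δ = 120.60°  ·
  (1,2): δ = 129.74°  ·
  (1,3): δ = 1.51°  ✓
  (1,4): δ = 26.27°  ✓
  (1,5): δ = 45.33°  ·
  (1,6): δ = 66.30°  ·
  (2,3): δ = 48.75°  ·
  (2,4): δ = 23.99°  ✓
  (2,5): δ = 4.93°  ✓
  (2,6): δ = 16.04°  ✓
  (3,4): δ = 155.24°  ·
  (3,5): δ = 136.18°  ·
  (3,6): δ = 115.21°  ·
  (4,5): δ = 160.94°  ·
  (4,6): δ = 139.97°  ·
  (5,6): δ = 159.03°  ·
antipodal pairs: 5

count = 5; pairs: (1,3), (1,4), (2,4), (2,5), (2,6)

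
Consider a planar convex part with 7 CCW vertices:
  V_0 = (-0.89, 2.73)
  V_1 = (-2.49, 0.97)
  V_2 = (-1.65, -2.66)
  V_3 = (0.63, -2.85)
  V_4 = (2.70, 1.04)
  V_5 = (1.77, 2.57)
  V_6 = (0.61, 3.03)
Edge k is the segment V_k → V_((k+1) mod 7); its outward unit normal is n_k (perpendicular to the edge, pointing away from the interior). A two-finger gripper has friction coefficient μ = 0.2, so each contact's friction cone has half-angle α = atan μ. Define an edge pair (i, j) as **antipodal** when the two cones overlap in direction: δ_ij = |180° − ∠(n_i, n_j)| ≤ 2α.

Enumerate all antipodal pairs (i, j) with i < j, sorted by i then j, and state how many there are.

α = atan 0.2 = 11.31°;  2α = 22.62°
n_0 = (-0.7399, +0.6727)
n_1 = (-0.9743, -0.2254)
n_2 = (-0.0830, -0.9965)
n_3 = (+0.8828, -0.4698)
n_4 = (+0.8545, +0.5194)
n_5 = (+0.3686, +0.9296)
n_6 = (-0.1961, +0.9806)
  (0,1): δ = 124.70°  ·
  (0,2): δ = 52.49°  ·
  (0,3): δ = 14.25°  ✓
  (0,4): δ = 73.57°  ·
  (0,5): δ = 110.64°  ·
  (0,6): δ = 143.58°  ·
  (1,2): δ = 107.79°  ·
  (1,3): δ = 41.05°  ·
  (1,4): δ = 18.26°  ✓
  (1,5): δ = 55.34°  ·
  (1,6): δ = 88.28°  ·
  (2,3): δ = 113.26°  ·
  (2,4): δ = 53.94°  ·
  (2,5): δ = 16.87°  ✓
  (2,6): δ = 16.07°  ✓
  (3,4): δ = 120.69°  ·
  (3,5): δ = 83.61°  ·
  (3,6): δ = 50.67°  ·
  (4,5): δ = 142.92°  ·
  (4,6): δ = 109.98°  ·
  (5,6): δ = 147.06°  ·
antipodal pairs: 4

count = 4; pairs: (0,3), (1,4), (2,5), (2,6)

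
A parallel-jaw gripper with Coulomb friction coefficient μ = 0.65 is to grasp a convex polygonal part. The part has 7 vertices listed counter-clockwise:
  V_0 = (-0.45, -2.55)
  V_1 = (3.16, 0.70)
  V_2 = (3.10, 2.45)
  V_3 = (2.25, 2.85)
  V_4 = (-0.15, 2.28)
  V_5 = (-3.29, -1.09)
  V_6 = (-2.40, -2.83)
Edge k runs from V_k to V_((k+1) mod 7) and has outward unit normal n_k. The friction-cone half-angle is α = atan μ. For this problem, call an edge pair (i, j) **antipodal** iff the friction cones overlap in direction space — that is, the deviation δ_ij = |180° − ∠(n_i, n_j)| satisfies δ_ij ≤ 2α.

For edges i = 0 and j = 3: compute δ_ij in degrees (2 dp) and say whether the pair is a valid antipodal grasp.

δ = 28.64°, valid

α = atan 0.65 = 33.02°;  2α = 66.05°
edge 0: e_0 = (+3.61, +3.25);  n_0 = (+0.6691, -0.7432)
edge 3: e_3 = (-2.40, -0.57);  n_3 = (-0.2311, +0.9729)
∠(n_0, n_3) = 151.36°
δ = |180° − 151.36°| = 28.64°
28.64° ≤ 2α = 66.05°  →  valid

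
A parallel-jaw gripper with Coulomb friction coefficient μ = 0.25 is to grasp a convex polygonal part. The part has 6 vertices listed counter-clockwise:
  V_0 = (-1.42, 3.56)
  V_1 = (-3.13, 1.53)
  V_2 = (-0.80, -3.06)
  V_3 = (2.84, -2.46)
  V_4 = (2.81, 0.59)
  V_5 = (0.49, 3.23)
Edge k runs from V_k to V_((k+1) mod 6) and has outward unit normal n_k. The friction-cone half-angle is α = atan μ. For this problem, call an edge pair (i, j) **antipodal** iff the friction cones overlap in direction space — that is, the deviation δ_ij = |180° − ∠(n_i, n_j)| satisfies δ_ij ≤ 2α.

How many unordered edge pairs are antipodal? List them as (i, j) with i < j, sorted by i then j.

count = 3; pairs: (1,3), (1,4), (2,5)

α = atan 0.25 = 14.04°;  2α = 28.07°
n_0 = (-0.7648, +0.6443)
n_1 = (-0.8917, -0.4526)
n_2 = (+0.1626, -0.9867)
n_3 = (+1.0000, +0.0098)
n_4 = (+0.7512, +0.6601)
n_5 = (+0.1703, +0.9854)
  (0,1): δ = 112.98°  ·
  (0,2): δ = 40.53°  ·
  (0,3): δ = 40.67°  ·
  (0,4): δ = 81.42°  ·
  (0,5): δ = 120.31°  ·
  (1,2): δ = 107.55°  ·
  (1,3): δ = 26.35°  ✓
  (1,4): δ = 14.40°  ✓
  (1,5): δ = 53.28°  ·
  (2,3): δ = 98.80°  ·
  (2,4): δ = 58.05°  ·
  (2,5): δ = 19.16°  ✓
  (3,4): δ = 139.25°  ·
  (3,5): δ = 100.37°  ·
  (4,5): δ = 141.11°  ·
antipodal pairs: 3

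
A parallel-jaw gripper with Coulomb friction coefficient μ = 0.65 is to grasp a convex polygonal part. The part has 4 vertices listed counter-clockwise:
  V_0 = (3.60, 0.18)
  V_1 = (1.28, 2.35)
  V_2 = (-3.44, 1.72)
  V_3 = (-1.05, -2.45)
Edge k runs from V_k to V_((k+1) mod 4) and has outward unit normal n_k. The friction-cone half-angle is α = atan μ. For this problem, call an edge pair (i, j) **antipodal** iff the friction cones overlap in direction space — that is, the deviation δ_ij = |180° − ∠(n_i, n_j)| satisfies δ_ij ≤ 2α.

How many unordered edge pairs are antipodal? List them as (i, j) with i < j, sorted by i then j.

count = 2; pairs: (0,2), (1,3)

α = atan 0.65 = 33.02°;  2α = 66.05°
n_0 = (+0.6831, +0.7303)
n_1 = (-0.1323, +0.9912)
n_2 = (-0.8676, -0.4973)
n_3 = (+0.4923, -0.8704)
  (0,1): δ = 129.31°  ·
  (0,2): δ = 17.09°  ✓
  (0,3): δ = 72.58°  ·
  (1,2): δ = 67.78°  ·
  (1,3): δ = 21.89°  ✓
  (2,3): δ = 90.33°  ·
antipodal pairs: 2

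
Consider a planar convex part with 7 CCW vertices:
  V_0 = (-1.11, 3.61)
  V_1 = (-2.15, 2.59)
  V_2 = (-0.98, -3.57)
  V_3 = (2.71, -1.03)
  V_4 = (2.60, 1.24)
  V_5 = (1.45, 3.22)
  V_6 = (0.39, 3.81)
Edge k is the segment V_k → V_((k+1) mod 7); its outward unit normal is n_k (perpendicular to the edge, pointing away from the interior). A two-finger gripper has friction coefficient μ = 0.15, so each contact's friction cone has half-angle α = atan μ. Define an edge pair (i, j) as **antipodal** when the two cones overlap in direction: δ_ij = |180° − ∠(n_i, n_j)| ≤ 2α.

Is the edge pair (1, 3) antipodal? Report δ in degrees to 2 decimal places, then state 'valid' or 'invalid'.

δ = 7.98°, valid

α = atan 0.15 = 8.53°;  2α = 17.06°
edge 1: e_1 = (+1.17, -6.16);  n_1 = (-0.9824, -0.1866)
edge 3: e_3 = (-0.11, +2.27);  n_3 = (+0.9988, +0.0484)
∠(n_1, n_3) = 172.02°
δ = |180° − 172.02°| = 7.98°
7.98° ≤ 2α = 17.06°  →  valid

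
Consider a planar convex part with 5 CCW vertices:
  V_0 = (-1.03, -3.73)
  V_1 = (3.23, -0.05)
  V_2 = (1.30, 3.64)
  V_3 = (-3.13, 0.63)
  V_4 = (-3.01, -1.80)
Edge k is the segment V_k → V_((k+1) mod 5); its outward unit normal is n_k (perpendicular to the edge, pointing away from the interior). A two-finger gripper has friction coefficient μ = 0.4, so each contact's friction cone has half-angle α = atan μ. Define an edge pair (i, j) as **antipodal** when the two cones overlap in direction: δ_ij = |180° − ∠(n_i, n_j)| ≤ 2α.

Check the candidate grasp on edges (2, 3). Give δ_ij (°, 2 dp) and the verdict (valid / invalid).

α = atan 0.4 = 21.80°;  2α = 43.60°
edge 2: e_2 = (-4.43, -3.01);  n_2 = (-0.5620, +0.8271)
edge 3: e_3 = (+0.12, -2.43);  n_3 = (-0.9988, -0.0493)
∠(n_2, n_3) = 58.63°
δ = |180° − 58.63°| = 121.37°
121.37° > 2α = 43.60°  →  invalid

δ = 121.37°, invalid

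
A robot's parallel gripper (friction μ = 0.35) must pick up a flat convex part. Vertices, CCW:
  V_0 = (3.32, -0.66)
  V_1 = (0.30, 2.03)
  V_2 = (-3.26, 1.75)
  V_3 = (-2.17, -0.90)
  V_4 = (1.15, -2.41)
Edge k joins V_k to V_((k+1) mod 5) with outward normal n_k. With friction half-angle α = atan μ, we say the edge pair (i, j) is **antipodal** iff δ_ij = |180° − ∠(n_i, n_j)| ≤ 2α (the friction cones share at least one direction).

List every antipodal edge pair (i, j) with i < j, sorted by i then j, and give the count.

α = atan 0.35 = 19.29°;  2α = 38.58°
n_0 = (+0.6651, +0.7467)
n_1 = (-0.0784, +0.9969)
n_2 = (-0.9248, -0.3804)
n_3 = (-0.4140, -0.9103)
n_4 = (+0.6278, -0.7784)
  (0,1): δ = 133.81°  ·
  (0,2): δ = 25.95°  ✓
  (0,3): δ = 17.24°  ✓
  (0,4): δ = 80.58°  ·
  (1,2): δ = 72.14°  ·
  (1,3): δ = 28.95°  ✓
  (1,4): δ = 34.39°  ✓
  (2,3): δ = 136.82°  ·
  (2,4): δ = 73.47°  ·
  (3,4): δ = 116.66°  ·
antipodal pairs: 4

count = 4; pairs: (0,2), (0,3), (1,3), (1,4)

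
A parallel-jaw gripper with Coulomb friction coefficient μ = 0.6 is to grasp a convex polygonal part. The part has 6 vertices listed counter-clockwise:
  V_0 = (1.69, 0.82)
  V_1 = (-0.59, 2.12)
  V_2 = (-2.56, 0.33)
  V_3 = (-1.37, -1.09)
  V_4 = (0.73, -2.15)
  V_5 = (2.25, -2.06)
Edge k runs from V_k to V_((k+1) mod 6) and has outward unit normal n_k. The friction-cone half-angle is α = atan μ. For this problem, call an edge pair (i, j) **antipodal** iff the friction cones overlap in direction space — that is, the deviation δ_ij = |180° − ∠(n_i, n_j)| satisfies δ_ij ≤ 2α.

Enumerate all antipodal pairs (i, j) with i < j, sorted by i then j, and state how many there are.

count = 7; pairs: (0,2), (0,3), (0,4), (1,4), (1,5), (2,5), (3,5)

α = atan 0.6 = 30.96°;  2α = 61.93°
n_0 = (+0.4953, +0.8687)
n_1 = (-0.6725, +0.7401)
n_2 = (-0.7664, -0.6423)
n_3 = (-0.4506, -0.8927)
n_4 = (+0.0591, -0.9983)
n_5 = (+0.9816, +0.1909)
  (0,1): δ = 108.05°  ·
  (0,2): δ = 20.35°  ✓
  (0,3): δ = 2.91°  ✓
  (0,4): δ = 33.08°  ✓
  (0,5): δ = 130.69°  ·
  (1,2): δ = 92.30°  ·
  (1,3): δ = 69.04°  ·
  (1,4): δ = 38.87°  ✓
  (1,5): δ = 58.74°  ✓
  (2,3): δ = 156.75°  ·
  (2,4): δ = 126.58°  ·
  (2,5): δ = 28.96°  ✓
  (3,4): δ = 149.83°  ·
  (3,5): δ = 52.21°  ✓
  (4,5): δ = 82.39°  ·
antipodal pairs: 7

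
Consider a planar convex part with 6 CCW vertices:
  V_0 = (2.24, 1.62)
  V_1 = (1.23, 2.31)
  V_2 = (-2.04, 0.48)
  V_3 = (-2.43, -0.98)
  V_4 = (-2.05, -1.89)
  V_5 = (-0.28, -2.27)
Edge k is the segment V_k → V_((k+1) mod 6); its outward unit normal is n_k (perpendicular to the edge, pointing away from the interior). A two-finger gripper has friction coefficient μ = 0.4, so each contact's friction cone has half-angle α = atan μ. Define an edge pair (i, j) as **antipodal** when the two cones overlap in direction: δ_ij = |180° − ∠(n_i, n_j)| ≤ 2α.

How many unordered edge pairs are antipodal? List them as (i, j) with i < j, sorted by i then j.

α = atan 0.4 = 21.80°;  2α = 43.60°
n_0 = (+0.5641, +0.8257)
n_1 = (-0.4884, +0.8726)
n_2 = (-0.9661, +0.2581)
n_3 = (-0.9228, -0.3853)
n_4 = (-0.2099, -0.9777)
n_5 = (+0.8393, -0.5437)
  (0,1): δ = 116.43°  ·
  (0,2): δ = 70.62°  ·
  (0,3): δ = 33.00°  ✓
  (0,4): δ = 22.22°  ✓
  (0,5): δ = 91.40°  ·
  (1,2): δ = 134.19°  ·
  (1,3): δ = 96.57°  ·
  (1,4): δ = 41.35°  ✓
  (1,5): δ = 27.83°  ✓
  (2,3): δ = 142.38°  ·
  (2,4): δ = 87.16°  ·
  (2,5): δ = 17.98°  ✓
  (3,4): δ = 124.78°  ·
  (3,5): δ = 55.60°  ·
  (4,5): δ = 110.82°  ·
antipodal pairs: 5

count = 5; pairs: (0,3), (0,4), (1,4), (1,5), (2,5)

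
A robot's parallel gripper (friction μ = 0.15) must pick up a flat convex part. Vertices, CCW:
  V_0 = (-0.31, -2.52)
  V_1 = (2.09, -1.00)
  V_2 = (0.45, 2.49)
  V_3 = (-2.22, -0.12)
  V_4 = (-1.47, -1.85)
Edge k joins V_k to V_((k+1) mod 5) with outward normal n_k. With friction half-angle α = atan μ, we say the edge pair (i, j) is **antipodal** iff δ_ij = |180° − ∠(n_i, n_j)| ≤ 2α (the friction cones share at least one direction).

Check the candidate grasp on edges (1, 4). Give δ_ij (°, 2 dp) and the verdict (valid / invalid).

α = atan 0.15 = 8.53°;  2α = 17.06°
edge 1: e_1 = (-1.64, +3.49);  n_1 = (+0.9051, +0.4253)
edge 4: e_4 = (+1.16, -0.67);  n_4 = (-0.5002, -0.8659)
∠(n_1, n_4) = 145.18°
δ = |180° − 145.18°| = 34.82°
34.82° > 2α = 17.06°  →  invalid

δ = 34.82°, invalid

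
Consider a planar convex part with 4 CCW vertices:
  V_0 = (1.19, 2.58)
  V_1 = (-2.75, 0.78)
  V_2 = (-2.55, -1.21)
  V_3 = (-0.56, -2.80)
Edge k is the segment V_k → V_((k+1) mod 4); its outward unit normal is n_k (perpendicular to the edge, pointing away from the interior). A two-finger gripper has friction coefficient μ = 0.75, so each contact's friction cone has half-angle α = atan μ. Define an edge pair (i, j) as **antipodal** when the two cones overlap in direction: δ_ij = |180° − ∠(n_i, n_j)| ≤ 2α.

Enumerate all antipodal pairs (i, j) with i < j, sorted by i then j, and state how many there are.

count = 4; pairs: (0,2), (0,3), (1,3), (2,3)

α = atan 0.75 = 36.87°;  2α = 73.74°
n_0 = (-0.4155, +0.9096)
n_1 = (-0.9950, -0.1000)
n_2 = (-0.6242, -0.7813)
n_3 = (+0.9510, -0.3093)
  (0,1): δ = 108.81°  ·
  (0,2): δ = 63.18°  ✓
  (0,3): δ = 47.43°  ✓
  (1,2): δ = 134.36°  ·
  (1,3): δ = 23.76°  ✓
  (2,3): δ = 69.39°  ✓
antipodal pairs: 4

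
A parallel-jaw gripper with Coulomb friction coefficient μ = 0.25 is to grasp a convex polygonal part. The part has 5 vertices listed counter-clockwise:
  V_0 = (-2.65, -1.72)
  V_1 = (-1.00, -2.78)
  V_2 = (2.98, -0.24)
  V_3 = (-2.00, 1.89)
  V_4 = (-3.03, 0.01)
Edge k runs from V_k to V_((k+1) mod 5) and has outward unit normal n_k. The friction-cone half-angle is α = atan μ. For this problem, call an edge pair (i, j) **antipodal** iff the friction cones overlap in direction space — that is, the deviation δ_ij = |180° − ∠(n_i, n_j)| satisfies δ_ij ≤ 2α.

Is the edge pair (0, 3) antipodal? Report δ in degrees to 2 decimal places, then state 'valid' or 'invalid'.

δ = 94.00°, invalid

α = atan 0.25 = 14.04°;  2α = 28.07°
edge 0: e_0 = (+1.65, -1.06);  n_0 = (-0.5405, -0.8413)
edge 3: e_3 = (-1.03, -1.88);  n_3 = (-0.8770, +0.4805)
∠(n_0, n_3) = 86.00°
δ = |180° − 86.00°| = 94.00°
94.00° > 2α = 28.07°  →  invalid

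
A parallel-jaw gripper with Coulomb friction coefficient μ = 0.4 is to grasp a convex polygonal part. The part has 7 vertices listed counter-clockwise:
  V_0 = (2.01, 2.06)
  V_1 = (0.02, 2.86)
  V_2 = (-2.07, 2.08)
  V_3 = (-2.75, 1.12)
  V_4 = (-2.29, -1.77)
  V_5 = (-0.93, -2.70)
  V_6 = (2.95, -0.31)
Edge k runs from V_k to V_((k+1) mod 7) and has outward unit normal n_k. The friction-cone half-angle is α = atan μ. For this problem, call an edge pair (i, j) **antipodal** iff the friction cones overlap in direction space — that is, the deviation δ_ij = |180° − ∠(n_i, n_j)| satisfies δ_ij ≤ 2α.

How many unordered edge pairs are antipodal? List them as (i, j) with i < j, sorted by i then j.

α = atan 0.4 = 21.80°;  2α = 43.60°
n_0 = (+0.3730, +0.9278)
n_1 = (-0.3496, +0.9369)
n_2 = (-0.8160, +0.5780)
n_3 = (-0.9876, -0.1572)
n_4 = (-0.5645, -0.8255)
n_5 = (+0.5245, -0.8514)
n_6 = (+0.9296, +0.3687)
  (0,1): δ = 137.63°  ·
  (0,2): δ = 103.41°  ·
  (0,3): δ = 59.06°  ·
  (0,4): δ = 12.46°  ✓
  (0,5): δ = 53.53°  ·
  (0,6): δ = 133.54°  ·
  (1,2): δ = 145.78°  ·
  (1,3): δ = 101.42°  ·
  (1,4): δ = 54.83°  ·
  (1,5): δ = 11.17°  ✓
  (1,6): δ = 91.17°  ·
  (2,3): δ = 135.64°  ·
  (2,4): δ = 89.05°  ·
  (2,5): δ = 23.06°  ✓
  (2,6): δ = 56.95°  ·
  (3,4): δ = 133.41°  ·
  (3,5): δ = 67.41°  ·
  (3,6): δ = 12.59°  ✓
  (4,5): δ = 114.00°  ·
  (4,6): δ = 34.00°  ✓
  (5,6): δ = 100.00°  ·
antipodal pairs: 5

count = 5; pairs: (0,4), (1,5), (2,5), (3,6), (4,6)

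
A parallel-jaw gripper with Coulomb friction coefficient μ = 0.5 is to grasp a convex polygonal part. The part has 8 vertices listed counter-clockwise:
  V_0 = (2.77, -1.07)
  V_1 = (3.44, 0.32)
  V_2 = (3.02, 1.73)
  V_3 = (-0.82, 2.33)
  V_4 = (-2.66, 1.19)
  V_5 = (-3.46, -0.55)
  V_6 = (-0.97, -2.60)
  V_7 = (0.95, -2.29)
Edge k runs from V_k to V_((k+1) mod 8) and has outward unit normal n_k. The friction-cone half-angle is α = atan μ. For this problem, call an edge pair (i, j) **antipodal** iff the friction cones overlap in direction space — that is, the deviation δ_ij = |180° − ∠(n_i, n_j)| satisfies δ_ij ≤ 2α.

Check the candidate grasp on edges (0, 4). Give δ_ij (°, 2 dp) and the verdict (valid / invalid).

δ = 1.04°, valid

α = atan 0.5 = 26.57°;  2α = 53.13°
edge 0: e_0 = (+0.67, +1.39);  n_0 = (+0.9008, -0.4342)
edge 4: e_4 = (-0.80, -1.74);  n_4 = (-0.9086, +0.4177)
∠(n_0, n_4) = 178.96°
δ = |180° − 178.96°| = 1.04°
1.04° ≤ 2α = 53.13°  →  valid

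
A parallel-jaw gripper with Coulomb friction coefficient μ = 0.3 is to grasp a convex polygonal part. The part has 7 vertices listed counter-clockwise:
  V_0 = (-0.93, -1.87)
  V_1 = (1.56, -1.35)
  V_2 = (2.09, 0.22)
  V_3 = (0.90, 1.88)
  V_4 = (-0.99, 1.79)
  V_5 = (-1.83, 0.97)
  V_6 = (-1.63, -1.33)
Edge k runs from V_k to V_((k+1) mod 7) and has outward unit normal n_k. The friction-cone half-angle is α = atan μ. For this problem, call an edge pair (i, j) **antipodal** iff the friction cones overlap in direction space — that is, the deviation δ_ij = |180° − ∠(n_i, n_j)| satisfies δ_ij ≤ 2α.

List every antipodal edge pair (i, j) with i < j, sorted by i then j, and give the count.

α = atan 0.3 = 16.70°;  2α = 33.40°
n_0 = (+0.2044, -0.9789)
n_1 = (+0.9475, -0.3198)
n_2 = (+0.8127, +0.5826)
n_3 = (-0.0476, +0.9989)
n_4 = (-0.6985, +0.7156)
n_5 = (-0.9962, -0.0866)
n_6 = (-0.6108, -0.7918)
  (0,1): δ = 120.45°  ·
  (0,2): δ = 66.16°  ·
  (0,3): δ = 9.07°  ✓
  (0,4): δ = 32.51°  ✓
  (0,5): δ = 83.17°  ·
  (0,6): δ = 130.56°  ·
  (1,2): δ = 125.71°  ·
  (1,3): δ = 68.62°  ·
  (1,4): δ = 27.04°  ✓
  (1,5): δ = 23.62°  ✓
  (1,6): δ = 71.01°  ·
  (2,3): δ = 122.91°  ·
  (2,4): δ = 81.33°  ·
  (2,5): δ = 30.67°  ✓
  (2,6): δ = 16.72°  ✓
  (3,4): δ = 138.42°  ·
  (3,5): δ = 87.76°  ·
  (3,6): δ = 40.37°  ·
  (4,5): δ = 129.34°  ·
  (4,6): δ = 81.96°  ·
  (5,6): δ = 132.62°  ·
antipodal pairs: 6

count = 6; pairs: (0,3), (0,4), (1,4), (1,5), (2,5), (2,6)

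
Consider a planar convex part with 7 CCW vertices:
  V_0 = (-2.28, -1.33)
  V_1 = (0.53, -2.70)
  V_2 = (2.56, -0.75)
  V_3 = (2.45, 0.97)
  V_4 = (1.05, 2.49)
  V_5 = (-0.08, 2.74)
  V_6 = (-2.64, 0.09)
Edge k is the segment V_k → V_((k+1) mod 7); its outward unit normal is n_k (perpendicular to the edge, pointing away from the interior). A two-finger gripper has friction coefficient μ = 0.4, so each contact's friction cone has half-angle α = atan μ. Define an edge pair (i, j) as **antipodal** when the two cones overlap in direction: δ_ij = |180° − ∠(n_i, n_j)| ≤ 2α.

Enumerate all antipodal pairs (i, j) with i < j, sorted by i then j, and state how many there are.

α = atan 0.4 = 21.80°;  2α = 43.60°
n_0 = (-0.4382, -0.8989)
n_1 = (+0.6928, -0.7212)
n_2 = (+0.9980, +0.0638)
n_3 = (+0.7355, +0.6775)
n_4 = (+0.2160, +0.9764)
n_5 = (-0.7192, +0.6948)
n_6 = (-0.9693, -0.2457)
  (0,1): δ = 110.16°  ·
  (0,2): δ = 60.35°  ·
  (0,3): δ = 21.36°  ✓
  (0,4): δ = 13.52°  ✓
  (0,5): δ = 71.98°  ·
  (0,6): δ = 130.22°  ·
  (1,2): δ = 130.19°  ·
  (1,3): δ = 91.20°  ·
  (1,4): δ = 56.32°  ·
  (1,5): δ = 2.14°  ✓
  (1,6): δ = 60.38°  ·
  (2,3): δ = 141.01°  ·
  (2,4): δ = 106.13°  ·
  (2,5): δ = 47.67°  ·
  (2,6): δ = 10.57°  ✓
  (3,4): δ = 145.12°  ·
  (3,5): δ = 86.66°  ·
  (3,6): δ = 28.42°  ✓
  (4,5): δ = 121.54°  ·
  (4,6): δ = 63.30°  ·
  (5,6): δ = 121.76°  ·
antipodal pairs: 5

count = 5; pairs: (0,3), (0,4), (1,5), (2,6), (3,6)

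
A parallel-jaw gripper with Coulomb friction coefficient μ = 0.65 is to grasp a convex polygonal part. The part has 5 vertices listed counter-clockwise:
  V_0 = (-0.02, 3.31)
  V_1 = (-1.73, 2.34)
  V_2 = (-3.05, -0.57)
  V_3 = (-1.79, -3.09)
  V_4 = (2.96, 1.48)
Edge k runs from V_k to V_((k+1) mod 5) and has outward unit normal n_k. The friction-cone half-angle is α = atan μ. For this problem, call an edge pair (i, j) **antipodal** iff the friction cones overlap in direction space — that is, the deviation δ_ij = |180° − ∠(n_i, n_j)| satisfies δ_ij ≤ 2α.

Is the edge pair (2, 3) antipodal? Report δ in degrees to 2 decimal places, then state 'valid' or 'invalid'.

α = atan 0.65 = 33.02°;  2α = 66.05°
edge 2: e_2 = (+1.26, -2.52);  n_2 = (-0.8944, -0.4472)
edge 3: e_3 = (+4.75, +4.57);  n_3 = (+0.6933, -0.7206)
∠(n_2, n_3) = 107.33°
δ = |180° − 107.33°| = 72.67°
72.67° > 2α = 66.05°  →  invalid

δ = 72.67°, invalid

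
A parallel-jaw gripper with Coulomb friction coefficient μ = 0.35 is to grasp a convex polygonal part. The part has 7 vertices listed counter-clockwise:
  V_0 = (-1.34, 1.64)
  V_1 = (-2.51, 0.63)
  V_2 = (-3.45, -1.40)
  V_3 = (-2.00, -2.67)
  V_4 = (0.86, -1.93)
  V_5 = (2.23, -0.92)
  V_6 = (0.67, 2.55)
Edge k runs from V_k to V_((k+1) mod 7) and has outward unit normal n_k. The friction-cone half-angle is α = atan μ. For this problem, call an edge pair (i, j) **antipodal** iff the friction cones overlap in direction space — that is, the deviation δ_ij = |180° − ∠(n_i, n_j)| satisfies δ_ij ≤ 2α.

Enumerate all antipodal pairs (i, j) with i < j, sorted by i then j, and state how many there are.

count = 6; pairs: (0,3), (0,4), (1,4), (2,5), (3,6), (4,6)

α = atan 0.35 = 19.29°;  2α = 38.58°
n_0 = (-0.6535, +0.7570)
n_1 = (-0.9074, +0.4202)
n_2 = (-0.6589, -0.7523)
n_3 = (+0.2505, -0.9681)
n_4 = (+0.5934, -0.8049)
n_5 = (+0.9121, +0.4100)
n_6 = (-0.4124, +0.9110)
  (0,1): δ = 155.65°  ·
  (0,2): δ = 82.02°  ·
  (0,3): δ = 26.30°  ✓
  (0,4): δ = 4.40°  ✓
  (0,5): δ = 73.40°  ·
  (0,6): δ = 163.56°  ·
  (1,2): δ = 106.37°  ·
  (1,3): δ = 50.65°  ·
  (1,4): δ = 28.75°  ✓
  (1,5): δ = 49.05°  ·
  (1,6): δ = 139.20°  ·
  (2,3): δ = 124.28°  ·
  (2,4): δ = 102.39°  ·
  (2,5): δ = 24.58°  ✓
  (2,6): δ = 65.57°  ·
  (3,4): δ = 158.11°  ·
  (3,5): δ = 80.30°  ·
  (3,6): δ = 9.85°  ✓
  (4,5): δ = 102.19°  ·
  (4,6): δ = 12.04°  ✓
  (5,6): δ = 89.85°  ·
antipodal pairs: 6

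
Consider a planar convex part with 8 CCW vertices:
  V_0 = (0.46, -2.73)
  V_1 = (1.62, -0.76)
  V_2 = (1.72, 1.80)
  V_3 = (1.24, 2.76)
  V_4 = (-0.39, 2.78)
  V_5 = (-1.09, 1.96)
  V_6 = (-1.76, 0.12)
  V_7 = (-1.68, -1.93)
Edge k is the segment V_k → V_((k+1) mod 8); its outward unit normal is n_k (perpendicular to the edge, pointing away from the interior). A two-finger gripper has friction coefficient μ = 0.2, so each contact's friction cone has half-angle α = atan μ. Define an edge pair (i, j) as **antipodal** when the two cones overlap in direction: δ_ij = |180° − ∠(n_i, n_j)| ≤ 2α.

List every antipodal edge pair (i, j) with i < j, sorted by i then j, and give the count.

count = 5; pairs: (0,4), (0,5), (1,5), (1,6), (3,7)

α = atan 0.2 = 11.31°;  2α = 22.62°
n_0 = (+0.8617, -0.5074)
n_1 = (+0.9992, -0.0390)
n_2 = (+0.8944, +0.4472)
n_3 = (+0.0123, +0.9999)
n_4 = (-0.7606, +0.6493)
n_5 = (-0.9396, +0.3422)
n_6 = (-0.9992, -0.0390)
n_7 = (-0.3502, -0.9367)
  (0,1): δ = 151.75°  ·
  (0,2): δ = 122.94°  ·
  (0,3): δ = 60.21°  ·
  (0,4): δ = 10.00°  ✓
  (0,5): δ = 10.48°  ✓
  (0,6): δ = 32.73°  ·
  (0,7): δ = 99.99°  ·
  (1,2): δ = 151.20°  ·
  (1,3): δ = 88.47°  ·
  (1,4): δ = 38.25°  ·
  (1,5): δ = 17.77°  ✓
  (1,6): δ = 4.47°  ✓
  (1,7): δ = 71.74°  ·
  (2,3): δ = 117.27°  ·
  (2,4): δ = 67.05°  ·
  (2,5): δ = 46.57°  ·
  (2,6): δ = 24.33°  ·
  (2,7): δ = 42.94°  ·
  (3,4): δ = 129.78°  ·
  (3,5): δ = 109.31°  ·
  (3,6): δ = 87.06°  ·
  (3,7): δ = 19.79°  ✓
  (4,5): δ = 159.52°  ·
  (4,6): δ = 137.28°  ·
  (4,7): δ = 70.01°  ·
  (5,6): δ = 157.76°  ·
  (5,7): δ = 90.49°  ·
  (6,7): δ = 112.73°  ·
antipodal pairs: 5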